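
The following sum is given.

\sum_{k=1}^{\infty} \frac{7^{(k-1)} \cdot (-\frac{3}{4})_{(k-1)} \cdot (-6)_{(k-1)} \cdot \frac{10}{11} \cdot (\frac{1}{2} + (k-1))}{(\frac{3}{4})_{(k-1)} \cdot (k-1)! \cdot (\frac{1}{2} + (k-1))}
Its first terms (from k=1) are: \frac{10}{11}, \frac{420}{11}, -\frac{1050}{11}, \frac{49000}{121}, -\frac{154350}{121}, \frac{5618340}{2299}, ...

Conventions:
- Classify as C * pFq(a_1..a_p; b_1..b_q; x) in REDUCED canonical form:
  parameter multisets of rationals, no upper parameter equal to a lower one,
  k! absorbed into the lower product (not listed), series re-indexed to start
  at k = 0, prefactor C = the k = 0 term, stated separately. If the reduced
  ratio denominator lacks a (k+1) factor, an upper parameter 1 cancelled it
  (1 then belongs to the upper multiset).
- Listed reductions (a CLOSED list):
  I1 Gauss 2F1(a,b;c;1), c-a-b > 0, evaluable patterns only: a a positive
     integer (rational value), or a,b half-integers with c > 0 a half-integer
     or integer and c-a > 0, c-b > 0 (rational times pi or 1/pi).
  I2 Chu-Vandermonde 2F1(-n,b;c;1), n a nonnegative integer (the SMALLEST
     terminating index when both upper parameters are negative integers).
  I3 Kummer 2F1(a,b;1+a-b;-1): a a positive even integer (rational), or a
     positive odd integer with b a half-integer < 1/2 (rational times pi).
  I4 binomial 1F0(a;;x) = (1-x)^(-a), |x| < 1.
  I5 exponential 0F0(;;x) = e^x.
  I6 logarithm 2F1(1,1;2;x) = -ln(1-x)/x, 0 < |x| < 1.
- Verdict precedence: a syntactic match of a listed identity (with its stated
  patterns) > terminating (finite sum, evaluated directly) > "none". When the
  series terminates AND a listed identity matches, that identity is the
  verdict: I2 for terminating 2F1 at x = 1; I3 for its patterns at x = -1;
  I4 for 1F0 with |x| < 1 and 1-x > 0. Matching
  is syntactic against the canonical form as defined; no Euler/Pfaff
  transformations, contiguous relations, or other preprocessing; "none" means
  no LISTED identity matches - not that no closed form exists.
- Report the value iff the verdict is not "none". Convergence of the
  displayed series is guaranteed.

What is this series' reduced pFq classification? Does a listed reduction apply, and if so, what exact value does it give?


The tell: from the first term \frac{10}{11}: k + 1/2 divides numerator and denominator alike; C = 10/11 after cancelling.
Consecutive-term ratio: r(k) = 7 * (k-6) (k-\frac{3}{4}) / [(k+\frac{3}{4}) (k+1)] ; factor over Q: parameters, x = 7, and C = \frac{10}{11}.

The series (x = 7) is 2F1: upper {-6, -\frac{3}{4}}, lower {\frac{3}{4}}, prefactor \frac{10}{11}. Verdict: terminating. (-6)_k vanishes past k = 6, leaving a 7-term sum, computed directly. Its exact value is -\frac{1643520}{2783}.


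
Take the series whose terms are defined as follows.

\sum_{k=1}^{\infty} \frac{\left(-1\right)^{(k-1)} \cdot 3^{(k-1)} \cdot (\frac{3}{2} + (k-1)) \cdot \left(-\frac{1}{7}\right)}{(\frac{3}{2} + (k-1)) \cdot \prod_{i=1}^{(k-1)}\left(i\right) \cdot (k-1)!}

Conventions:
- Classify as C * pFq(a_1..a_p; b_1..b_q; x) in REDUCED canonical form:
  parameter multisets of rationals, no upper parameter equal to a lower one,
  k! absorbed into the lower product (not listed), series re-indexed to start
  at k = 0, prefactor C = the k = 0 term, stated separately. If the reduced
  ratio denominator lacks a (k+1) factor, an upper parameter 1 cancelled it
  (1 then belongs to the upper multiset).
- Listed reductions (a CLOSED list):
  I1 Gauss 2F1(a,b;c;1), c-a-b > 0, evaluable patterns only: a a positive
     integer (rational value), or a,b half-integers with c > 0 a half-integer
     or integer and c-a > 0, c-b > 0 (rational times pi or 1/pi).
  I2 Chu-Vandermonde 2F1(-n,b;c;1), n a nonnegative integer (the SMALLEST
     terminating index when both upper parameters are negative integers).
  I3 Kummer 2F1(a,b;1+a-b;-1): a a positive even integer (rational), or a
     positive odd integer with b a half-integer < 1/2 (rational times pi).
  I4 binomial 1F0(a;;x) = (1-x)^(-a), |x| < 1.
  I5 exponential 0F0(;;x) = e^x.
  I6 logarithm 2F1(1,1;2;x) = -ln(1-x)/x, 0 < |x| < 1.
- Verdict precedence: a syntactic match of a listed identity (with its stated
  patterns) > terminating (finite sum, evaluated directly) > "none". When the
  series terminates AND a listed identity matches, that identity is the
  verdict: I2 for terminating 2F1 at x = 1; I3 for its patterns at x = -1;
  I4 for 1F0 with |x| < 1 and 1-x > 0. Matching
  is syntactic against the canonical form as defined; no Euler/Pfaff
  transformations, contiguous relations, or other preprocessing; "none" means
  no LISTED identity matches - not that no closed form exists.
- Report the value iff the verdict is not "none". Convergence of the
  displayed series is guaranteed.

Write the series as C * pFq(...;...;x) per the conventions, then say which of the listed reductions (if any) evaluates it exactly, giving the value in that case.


Reduced: x = -3, 0F1, upper = {-}, lower = {1}, C = -\frac{1}{7}. Verdict: none - this 0F1 at x = -3 matches no listed pattern, and upper {-} holds no stopper.

Key observation: from the first term -\frac{1}{7}: the factor k + 3/2 cancels (top and bottom), leaving C = -1/7, x = -3.
Ratio: r(k) = -3 * 1 / [(k+1) (k+1)] ; factor over Q: parameters, x = -3, and C = -\frac{1}{7}.


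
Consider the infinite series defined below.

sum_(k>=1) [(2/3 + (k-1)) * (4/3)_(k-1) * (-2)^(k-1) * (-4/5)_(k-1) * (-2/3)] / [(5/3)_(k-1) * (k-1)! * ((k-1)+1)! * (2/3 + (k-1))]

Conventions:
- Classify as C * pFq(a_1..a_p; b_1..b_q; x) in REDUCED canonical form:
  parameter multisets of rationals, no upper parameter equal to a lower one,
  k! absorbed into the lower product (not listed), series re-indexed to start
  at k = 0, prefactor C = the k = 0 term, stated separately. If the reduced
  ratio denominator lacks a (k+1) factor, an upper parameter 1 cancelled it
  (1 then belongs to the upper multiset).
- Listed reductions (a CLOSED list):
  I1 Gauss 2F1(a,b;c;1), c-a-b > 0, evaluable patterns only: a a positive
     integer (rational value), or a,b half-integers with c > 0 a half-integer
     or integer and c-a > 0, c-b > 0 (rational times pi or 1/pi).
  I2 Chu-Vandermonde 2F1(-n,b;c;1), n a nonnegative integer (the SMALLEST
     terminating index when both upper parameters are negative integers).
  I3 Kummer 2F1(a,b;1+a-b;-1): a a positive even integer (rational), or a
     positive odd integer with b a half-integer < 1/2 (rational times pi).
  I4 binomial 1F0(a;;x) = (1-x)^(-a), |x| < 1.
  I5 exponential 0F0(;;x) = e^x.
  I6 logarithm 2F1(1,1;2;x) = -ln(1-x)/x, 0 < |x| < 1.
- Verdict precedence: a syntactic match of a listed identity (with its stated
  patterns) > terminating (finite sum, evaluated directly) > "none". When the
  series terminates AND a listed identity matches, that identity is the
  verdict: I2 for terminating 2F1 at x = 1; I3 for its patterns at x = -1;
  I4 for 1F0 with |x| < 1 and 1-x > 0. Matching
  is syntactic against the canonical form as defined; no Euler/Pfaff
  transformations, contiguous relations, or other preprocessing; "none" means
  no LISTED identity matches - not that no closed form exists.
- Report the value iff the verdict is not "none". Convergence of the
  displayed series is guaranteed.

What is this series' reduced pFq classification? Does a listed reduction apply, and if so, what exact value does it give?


Key step: from the first term -2/3: the denominator's factorial ratio (C = -2/3, x = -2) is a lower Pochhammer.
Ratio: r(k) = (-2) * (k-4/5) (k+4/3) / [(k+5/3) (k+2) (k+1)] - rational in k. x = (-2); t_0 = -2/3; negate the roots.

Canonical form: C = -2/3 times 2F2 with upper {-4/5, 4/3}, lower {5/3, 2}, x = -2. Verdict: none. Every listed pattern misses the 2F2 form at -2, upper {-4/5, 4/3}.


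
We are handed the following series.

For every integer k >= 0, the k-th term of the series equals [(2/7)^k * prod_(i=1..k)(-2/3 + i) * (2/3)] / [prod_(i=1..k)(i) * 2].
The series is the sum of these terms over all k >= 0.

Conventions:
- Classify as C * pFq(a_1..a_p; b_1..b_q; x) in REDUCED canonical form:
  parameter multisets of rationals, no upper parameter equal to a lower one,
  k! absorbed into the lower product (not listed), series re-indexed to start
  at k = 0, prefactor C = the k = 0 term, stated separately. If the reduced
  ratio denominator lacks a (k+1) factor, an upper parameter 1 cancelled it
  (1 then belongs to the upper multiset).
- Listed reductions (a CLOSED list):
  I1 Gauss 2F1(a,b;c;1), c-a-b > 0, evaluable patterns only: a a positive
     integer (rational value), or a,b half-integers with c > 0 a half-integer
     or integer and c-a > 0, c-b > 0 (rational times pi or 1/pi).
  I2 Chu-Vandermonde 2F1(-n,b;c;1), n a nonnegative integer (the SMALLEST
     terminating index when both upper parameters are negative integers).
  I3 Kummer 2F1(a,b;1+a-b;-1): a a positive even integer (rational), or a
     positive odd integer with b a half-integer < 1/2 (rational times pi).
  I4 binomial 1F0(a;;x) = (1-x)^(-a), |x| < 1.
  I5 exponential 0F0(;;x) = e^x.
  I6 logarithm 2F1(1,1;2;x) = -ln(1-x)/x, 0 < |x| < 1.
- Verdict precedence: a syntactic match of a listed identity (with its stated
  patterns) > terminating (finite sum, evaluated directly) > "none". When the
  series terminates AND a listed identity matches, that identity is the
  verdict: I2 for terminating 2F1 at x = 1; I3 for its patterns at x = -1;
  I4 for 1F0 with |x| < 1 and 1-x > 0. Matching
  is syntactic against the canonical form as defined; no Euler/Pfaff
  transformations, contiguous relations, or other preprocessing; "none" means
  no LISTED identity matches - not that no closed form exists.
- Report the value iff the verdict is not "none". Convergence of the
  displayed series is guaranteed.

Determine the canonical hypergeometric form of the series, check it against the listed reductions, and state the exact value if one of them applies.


Prefactor 1/3, argument 2/7: 1F0 with upper {1/3} over lower {-}. Verdict: binomial (I4) matches (the 1F0 binomial series: exponent -1/3, x = 2/7). Sum: (1/3) * (5/7)^(-1/3).

The tell: x = (2/7) and the running product (C = 1/3, x = 2/7) telescopes to a rising factorial.
Adjacent-term ratio: r(k) = (2/7) * (k+1/3) / [(k+1)] - rational in k, leading ratio (2/7); with t_0 = 1/3, classification follows.


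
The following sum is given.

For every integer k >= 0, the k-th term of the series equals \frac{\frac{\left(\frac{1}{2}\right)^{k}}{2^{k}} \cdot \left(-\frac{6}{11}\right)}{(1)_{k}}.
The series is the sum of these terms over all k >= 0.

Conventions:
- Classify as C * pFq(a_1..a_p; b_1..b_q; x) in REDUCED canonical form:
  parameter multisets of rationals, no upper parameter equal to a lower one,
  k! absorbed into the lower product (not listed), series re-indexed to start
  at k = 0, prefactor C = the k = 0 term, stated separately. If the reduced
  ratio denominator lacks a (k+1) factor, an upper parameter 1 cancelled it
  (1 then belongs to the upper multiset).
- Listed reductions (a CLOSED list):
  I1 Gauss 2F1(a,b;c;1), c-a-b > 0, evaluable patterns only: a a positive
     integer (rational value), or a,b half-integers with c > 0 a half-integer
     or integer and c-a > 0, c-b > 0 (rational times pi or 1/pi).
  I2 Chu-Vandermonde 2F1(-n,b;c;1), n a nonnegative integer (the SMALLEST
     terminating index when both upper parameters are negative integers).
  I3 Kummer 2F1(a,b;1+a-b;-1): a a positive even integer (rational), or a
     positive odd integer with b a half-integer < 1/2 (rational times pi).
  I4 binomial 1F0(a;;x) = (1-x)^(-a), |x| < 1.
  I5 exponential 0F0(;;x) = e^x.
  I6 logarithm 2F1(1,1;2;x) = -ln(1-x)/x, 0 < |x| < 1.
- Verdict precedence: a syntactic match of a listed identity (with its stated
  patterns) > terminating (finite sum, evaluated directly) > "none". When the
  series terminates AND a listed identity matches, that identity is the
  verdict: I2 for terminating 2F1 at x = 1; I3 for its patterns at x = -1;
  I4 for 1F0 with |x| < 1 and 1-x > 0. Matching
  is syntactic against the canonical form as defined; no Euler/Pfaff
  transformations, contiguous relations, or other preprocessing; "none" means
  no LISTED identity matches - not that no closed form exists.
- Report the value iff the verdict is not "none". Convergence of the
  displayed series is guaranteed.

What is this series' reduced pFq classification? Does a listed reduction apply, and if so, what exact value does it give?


With C = -\frac{6}{11}: the canonical form is 0F0(-; -; \frac{1}{4}). Verdict: the I5 exponential reduction matches (the 0F0 exponential series at x = \frac{1}{4}). Hence: \left(-\frac{6}{11}\right) \cdot e^{\frac{1}{4}}.

Key step: from the first term -\frac{6}{11}: the two k-th powers (prefactor -6/11) combine into one argument.
Step ratio: r(k) = \frac{1}{4} * 1 / [(k+1)] - rational in k. x = \frac{1}{4}; t_0 = -\frac{6}{11}; negate the roots.


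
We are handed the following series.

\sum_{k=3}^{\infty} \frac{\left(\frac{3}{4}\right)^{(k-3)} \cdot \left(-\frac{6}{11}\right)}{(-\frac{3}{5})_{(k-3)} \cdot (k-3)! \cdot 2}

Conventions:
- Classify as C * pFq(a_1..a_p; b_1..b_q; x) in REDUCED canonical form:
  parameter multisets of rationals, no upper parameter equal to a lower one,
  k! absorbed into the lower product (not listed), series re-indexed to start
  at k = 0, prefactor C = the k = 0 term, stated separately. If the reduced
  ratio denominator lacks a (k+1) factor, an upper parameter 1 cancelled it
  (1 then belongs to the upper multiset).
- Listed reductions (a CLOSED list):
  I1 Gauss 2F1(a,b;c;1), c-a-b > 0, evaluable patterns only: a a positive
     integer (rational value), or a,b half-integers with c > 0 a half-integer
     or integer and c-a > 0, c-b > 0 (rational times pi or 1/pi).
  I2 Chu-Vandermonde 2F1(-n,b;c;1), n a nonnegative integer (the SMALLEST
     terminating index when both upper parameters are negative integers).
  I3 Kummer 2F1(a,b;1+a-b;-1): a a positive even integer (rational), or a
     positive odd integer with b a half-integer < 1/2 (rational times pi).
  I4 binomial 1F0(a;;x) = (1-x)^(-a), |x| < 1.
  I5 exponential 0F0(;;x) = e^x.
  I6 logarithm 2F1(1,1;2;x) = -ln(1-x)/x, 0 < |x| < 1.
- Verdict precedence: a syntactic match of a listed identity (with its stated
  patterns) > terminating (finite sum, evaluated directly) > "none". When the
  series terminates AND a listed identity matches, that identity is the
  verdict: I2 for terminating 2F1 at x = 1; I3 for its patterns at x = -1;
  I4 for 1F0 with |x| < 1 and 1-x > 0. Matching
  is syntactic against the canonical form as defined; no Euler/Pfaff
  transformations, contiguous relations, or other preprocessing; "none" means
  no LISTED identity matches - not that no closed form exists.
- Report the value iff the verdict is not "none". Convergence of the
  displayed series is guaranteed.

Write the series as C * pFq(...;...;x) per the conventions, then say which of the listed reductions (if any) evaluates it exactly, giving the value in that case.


The series (x = \frac{3}{4}) is 0F1: upper {-}, lower {-\frac{3}{5}}, prefactor -\frac{3}{11}. Verdict: none. A 0F1 with upper {-} fits none of I1-I6 at x = \frac{3}{4}; the sum runs forever.

First insight: from the first term -\frac{3}{11}: the constant factors (C = -3/11) combine into one prefactor.
Term ratio: r(k) = \frac{3}{4} * 1 / [(k-\frac{3}{5}) (k+1)] - rational in k. x = \frac{3}{4}; t_0 = -\frac{3}{11}; negate the roots.


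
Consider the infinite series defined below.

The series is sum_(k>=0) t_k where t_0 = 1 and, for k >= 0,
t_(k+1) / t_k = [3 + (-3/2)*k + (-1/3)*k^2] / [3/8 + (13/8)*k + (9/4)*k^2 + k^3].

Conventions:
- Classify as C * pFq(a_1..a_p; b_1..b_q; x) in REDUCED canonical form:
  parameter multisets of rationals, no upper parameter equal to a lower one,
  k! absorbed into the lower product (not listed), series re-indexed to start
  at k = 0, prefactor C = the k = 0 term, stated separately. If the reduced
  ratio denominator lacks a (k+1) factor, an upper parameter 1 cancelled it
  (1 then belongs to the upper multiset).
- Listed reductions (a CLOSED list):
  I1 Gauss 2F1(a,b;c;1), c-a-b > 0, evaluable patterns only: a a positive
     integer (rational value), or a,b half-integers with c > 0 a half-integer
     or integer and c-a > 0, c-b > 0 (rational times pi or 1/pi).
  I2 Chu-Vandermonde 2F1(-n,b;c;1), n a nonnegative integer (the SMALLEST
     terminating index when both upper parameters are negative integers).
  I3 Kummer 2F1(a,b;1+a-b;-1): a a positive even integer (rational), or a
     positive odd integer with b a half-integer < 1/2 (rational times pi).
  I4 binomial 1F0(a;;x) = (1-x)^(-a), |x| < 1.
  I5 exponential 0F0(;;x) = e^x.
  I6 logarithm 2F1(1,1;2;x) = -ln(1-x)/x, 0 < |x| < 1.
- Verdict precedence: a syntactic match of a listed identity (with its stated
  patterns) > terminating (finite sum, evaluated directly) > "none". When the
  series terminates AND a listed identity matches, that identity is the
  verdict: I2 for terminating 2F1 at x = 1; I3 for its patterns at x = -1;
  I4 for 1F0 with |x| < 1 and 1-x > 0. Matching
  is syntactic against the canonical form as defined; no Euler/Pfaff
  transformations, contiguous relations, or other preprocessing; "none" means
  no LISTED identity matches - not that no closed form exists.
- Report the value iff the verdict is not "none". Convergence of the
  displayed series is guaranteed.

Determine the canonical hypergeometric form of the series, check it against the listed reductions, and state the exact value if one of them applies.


Structural cue: t_0 = 1 here, and the expanded ratio factors over Q; prefactor 1, roots give parameters.
Step ratio: r(k) = (-1/3) * (k-3/2) (k+6) / [(k+1/2) (k+3/4) (k+1)] ; factor over Q: parameters, x = (-1/3), and C = 1.

The series (x = -1/3) is 2F2: upper {-3/2, 6}, lower {1/2, 3/4}, prefactor 1. Verdict: none. A 2F2 with upper {-3/2, 6} fits none of I1-I6 at x = -1/3; the sum runs forever.


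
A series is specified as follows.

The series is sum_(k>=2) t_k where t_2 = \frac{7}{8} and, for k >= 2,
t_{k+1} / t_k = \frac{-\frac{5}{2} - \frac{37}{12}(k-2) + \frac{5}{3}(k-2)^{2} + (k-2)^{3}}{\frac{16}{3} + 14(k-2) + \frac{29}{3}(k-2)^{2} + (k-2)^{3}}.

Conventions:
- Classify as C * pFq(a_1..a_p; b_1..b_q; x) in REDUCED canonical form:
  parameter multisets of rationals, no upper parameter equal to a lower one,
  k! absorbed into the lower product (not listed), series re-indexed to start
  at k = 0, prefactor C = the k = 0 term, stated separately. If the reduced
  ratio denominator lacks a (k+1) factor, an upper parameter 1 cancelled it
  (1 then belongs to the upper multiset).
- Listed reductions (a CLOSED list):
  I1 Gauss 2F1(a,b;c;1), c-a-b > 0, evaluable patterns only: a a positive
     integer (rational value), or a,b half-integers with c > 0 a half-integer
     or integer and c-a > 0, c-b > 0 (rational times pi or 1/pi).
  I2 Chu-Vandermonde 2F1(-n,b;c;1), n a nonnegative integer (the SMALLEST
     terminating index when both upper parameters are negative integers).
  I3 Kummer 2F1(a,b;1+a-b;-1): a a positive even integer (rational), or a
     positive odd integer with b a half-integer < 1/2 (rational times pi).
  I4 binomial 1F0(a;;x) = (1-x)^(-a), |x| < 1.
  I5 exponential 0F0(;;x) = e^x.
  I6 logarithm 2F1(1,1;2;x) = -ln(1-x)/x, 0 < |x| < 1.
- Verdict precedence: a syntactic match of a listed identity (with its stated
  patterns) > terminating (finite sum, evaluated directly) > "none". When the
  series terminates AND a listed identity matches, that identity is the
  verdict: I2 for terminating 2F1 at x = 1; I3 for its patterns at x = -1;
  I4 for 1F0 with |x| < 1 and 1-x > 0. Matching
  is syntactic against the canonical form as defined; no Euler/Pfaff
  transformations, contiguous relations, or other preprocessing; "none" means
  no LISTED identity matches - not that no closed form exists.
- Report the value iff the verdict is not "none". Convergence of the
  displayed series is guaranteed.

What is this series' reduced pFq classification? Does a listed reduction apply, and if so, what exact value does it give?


Key observation: x = 1 and the expanded ratio factors over Q; prefactor 7/8, roots give parameters.
Adjacent-term ratio: r(k) = 1 * (k-\frac{3}{2}) (k+\frac{5}{2}) / [(k+8) (k+1)] - rational in k, leading ratio 1; with t_0 = \frac{7}{8}, classification follows.

Canonical form: C = \frac{7}{8} times 2F1 with upper {-\frac{3}{2}, \frac{5}{2}}, lower {8}, x = 1. Verdict: Gauss's theorem I1 (half-integer case) applies (x = 1; upper {-\frac{3}{2}, \frac{5}{2}} half-integers, c = 8 in the evaluable pattern). Hence: \frac{524288}{328185} / \pi.


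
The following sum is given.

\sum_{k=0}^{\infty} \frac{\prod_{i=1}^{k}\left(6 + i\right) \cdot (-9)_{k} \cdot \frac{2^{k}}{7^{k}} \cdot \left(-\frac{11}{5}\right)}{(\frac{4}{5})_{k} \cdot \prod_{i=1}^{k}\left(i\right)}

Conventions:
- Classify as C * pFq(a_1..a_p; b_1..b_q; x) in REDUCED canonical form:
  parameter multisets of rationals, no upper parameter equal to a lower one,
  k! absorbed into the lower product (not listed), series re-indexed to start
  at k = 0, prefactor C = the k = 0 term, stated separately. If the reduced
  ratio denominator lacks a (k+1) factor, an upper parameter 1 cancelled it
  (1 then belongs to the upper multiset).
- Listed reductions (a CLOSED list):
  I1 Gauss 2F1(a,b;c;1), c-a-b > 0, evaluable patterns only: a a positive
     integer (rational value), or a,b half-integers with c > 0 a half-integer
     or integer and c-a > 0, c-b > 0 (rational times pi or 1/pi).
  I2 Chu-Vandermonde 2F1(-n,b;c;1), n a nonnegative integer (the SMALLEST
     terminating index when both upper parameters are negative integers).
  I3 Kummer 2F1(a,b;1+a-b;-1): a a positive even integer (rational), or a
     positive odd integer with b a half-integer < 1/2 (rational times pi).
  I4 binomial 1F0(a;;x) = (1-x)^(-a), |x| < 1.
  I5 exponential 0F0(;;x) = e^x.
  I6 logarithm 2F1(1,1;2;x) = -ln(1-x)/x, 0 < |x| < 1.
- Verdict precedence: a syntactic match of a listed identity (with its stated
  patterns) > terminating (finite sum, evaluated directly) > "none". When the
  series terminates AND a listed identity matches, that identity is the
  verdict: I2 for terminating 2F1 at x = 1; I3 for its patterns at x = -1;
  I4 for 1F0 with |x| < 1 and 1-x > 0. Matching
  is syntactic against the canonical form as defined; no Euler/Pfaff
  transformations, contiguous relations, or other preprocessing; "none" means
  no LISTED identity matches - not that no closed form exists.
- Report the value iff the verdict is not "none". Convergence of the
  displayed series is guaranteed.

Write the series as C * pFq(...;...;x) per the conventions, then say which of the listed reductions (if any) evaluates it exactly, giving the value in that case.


x = \frac{2}{7} here; the reduced form reads 2F1, upper {-9, 7}, lower {\frac{4}{5}}, C = -\frac{11}{5}. Verdict: terminating at k = 9: the factor (-9)_k kills every later term; summing the 10 survivors is exact. Hence: \frac{176395493791}{539988909670}.

Structural cue: with t_0 = -\frac{11}{5}, the product of the first k integers (prefactor -11/5) is k!.
Term ratio: r(k) = \frac{2}{7} * (k-9) (k+7) / [(k+\frac{4}{5}) (k+1)] - rational in k. x = \frac{2}{7}; t_0 = -\frac{11}{5}; negate the roots.


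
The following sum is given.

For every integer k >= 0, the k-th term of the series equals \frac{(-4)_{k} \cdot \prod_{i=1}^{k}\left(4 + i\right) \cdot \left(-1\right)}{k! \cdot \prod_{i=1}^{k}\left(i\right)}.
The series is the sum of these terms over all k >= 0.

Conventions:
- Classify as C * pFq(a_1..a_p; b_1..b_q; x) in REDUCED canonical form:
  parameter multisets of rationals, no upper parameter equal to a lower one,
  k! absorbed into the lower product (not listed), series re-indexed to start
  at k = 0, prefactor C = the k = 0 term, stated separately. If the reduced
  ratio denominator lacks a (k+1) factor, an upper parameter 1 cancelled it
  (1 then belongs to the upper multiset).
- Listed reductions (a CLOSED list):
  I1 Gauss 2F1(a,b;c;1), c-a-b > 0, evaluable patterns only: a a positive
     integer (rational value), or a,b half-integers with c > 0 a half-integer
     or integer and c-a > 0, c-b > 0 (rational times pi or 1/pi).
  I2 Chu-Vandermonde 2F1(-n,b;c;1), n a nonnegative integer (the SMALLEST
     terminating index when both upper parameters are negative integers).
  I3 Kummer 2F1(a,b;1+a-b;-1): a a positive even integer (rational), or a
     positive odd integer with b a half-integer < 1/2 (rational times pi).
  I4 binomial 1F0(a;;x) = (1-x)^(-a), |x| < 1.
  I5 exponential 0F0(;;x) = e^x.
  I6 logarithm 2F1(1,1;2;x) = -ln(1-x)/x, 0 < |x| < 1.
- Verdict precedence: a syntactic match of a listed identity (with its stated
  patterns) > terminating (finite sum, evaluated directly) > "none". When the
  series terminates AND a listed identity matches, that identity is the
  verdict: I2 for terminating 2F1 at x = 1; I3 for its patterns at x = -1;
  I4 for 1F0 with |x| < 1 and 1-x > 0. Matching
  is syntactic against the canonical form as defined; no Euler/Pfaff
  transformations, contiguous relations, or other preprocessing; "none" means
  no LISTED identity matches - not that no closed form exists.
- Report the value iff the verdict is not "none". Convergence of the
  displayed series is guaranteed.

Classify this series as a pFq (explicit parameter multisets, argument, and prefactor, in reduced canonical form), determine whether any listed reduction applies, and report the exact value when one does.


First insight: t_0 being -1, the running product (C = -1, x = 1) telescopes to a rising factorial.
Adjacent-term ratio: r(k) = 1 * (k-4) (k+5) / [(k+1) (k+1)] ; factor over Q: parameters, x = 1, and C = -1.

Canonical form: C = -1 times 2F1 with upper {-4, 5}, lower {1}, x = 1. Verdict at x = 1: the Chu-Vandermonde identity I2 matches (terminating 2F1 at x = 1 with n = 4, b = 5, c = 1). Value: -1.


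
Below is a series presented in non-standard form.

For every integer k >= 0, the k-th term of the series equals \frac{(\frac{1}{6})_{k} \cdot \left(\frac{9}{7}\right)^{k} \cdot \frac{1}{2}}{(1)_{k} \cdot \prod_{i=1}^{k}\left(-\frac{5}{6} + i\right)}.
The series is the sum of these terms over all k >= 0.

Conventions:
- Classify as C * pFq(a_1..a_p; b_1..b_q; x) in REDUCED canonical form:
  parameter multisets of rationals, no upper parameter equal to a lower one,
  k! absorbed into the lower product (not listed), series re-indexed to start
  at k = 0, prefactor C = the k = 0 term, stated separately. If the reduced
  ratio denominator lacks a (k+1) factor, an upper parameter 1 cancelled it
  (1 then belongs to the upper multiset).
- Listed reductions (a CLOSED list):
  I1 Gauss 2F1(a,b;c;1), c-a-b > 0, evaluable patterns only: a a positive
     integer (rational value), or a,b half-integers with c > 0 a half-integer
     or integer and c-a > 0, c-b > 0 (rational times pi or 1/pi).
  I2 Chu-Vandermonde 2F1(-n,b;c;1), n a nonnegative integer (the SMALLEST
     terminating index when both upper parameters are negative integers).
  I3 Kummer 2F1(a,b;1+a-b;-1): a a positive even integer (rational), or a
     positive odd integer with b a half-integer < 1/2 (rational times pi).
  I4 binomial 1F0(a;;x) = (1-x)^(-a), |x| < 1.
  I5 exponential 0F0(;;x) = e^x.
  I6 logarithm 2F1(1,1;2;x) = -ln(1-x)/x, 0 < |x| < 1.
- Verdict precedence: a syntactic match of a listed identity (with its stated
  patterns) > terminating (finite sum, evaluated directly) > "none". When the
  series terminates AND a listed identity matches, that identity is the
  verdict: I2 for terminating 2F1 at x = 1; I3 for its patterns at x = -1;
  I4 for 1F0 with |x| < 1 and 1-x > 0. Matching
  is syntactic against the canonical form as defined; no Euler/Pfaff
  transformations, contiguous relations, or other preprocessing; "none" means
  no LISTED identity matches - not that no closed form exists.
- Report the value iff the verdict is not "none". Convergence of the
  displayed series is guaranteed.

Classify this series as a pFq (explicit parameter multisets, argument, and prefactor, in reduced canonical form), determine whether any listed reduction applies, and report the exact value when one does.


Canonical form: C = \frac{1}{2} times 0F0 with upper {-}, lower {-}, x = \frac{9}{7}. Verdict: the I5 exponential reduction applies (the 0F0 exponential series at x = \frac{9}{7}). Hence: \frac{1}{2} \cdot e^{\frac{9}{7}}.

First insight: from the first term \frac{1}{2}: the parameter 1/6 appears in both the upper and lower lists and cancels.
Ratio: r(k) = \frac{9}{7} * 1 / [(k+1)] - rational; roots negated = parameters, x = \frac{9}{7}, C = \frac{1}{2}.


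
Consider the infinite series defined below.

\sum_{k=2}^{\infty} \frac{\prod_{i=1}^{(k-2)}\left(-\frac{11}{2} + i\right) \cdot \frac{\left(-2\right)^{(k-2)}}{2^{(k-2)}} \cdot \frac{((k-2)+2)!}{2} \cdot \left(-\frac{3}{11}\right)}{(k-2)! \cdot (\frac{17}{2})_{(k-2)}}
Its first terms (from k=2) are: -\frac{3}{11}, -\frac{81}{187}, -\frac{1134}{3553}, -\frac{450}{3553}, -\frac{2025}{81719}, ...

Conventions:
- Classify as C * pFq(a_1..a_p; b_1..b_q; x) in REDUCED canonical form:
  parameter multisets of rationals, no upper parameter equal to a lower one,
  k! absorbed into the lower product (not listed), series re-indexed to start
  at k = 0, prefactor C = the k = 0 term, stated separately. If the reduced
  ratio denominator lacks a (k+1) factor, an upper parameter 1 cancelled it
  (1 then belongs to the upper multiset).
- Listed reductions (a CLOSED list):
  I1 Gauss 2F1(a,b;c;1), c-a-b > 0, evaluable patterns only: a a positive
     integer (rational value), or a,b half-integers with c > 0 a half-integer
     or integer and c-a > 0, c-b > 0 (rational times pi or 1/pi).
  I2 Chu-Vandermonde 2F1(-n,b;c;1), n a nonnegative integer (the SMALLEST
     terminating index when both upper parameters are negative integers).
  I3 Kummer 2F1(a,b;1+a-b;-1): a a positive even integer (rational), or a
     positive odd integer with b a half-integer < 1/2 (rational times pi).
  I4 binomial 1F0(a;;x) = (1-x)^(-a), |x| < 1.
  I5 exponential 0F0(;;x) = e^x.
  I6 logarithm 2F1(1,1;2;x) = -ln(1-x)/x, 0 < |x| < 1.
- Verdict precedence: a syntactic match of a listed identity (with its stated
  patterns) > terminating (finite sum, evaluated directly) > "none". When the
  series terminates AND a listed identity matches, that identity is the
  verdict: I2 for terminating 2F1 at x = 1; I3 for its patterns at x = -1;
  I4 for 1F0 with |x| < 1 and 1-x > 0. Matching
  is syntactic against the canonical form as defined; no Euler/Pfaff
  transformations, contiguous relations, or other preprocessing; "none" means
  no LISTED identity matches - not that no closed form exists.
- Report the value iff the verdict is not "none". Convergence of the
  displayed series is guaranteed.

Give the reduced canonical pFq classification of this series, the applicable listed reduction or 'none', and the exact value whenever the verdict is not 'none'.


Structural cue: t_0 being -\frac{3}{11}, the two k-th powers (C = -3/11) combine into one argument.
Step ratio: r(k) = -1 * (k-\frac{9}{2}) (k+3) / [(k+\frac{17}{2}) (k+1)] - rational in k, leading ratio -1; with t_0 = -\frac{3}{11}, classification follows.

x = -1 here; the reduced form reads 2F1, upper {-\frac{9}{2}, 3}, lower {\frac{17}{2}}, C = -\frac{3}{11}. Verdict: the Kummer evaluation I3 fires (x = -1; c = \frac{17}{2} equals 1+a-b for upper {-\frac{9}{2}, 3}: listed pattern). Its exact value is \left(-\frac{12285}{32768}\right) \cdot \pi.


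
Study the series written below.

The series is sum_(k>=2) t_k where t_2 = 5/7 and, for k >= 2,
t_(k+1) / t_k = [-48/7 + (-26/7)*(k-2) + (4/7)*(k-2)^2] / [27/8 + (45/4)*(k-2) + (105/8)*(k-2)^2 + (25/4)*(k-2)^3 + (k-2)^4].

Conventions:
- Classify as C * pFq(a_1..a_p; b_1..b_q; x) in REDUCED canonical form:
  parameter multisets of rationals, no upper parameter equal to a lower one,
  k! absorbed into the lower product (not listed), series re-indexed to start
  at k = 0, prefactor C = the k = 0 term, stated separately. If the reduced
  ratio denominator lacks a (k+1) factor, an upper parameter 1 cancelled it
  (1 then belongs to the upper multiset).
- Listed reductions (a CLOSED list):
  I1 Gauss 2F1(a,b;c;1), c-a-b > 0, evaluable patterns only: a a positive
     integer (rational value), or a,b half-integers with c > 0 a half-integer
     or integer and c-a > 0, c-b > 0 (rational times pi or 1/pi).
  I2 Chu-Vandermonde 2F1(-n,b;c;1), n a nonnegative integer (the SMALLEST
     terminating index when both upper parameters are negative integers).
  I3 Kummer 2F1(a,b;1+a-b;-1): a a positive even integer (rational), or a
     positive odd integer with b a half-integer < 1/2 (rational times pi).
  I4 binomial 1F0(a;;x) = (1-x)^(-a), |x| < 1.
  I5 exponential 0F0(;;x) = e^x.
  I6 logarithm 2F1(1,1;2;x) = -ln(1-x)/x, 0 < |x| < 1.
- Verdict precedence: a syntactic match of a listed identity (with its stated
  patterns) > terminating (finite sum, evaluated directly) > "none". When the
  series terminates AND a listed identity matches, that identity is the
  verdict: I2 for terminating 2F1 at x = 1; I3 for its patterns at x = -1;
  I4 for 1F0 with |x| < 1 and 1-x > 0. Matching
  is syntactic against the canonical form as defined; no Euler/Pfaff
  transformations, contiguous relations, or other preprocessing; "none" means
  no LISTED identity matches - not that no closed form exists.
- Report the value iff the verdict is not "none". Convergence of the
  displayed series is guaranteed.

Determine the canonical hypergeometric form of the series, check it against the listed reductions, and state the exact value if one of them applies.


Reduced: x = 4/7, 1F2, upper = {-8}, lower = {3/4, 3}, C = 5/7. Verdict: terminating - upper parameter -8 makes this a finite sum (last index 8), evaluated exactly. Sum: -51574417410979603313/144992506384167074325.

Key observation: t_0 being 5/7, the ratio is unreduced: k + 3/2 divides both sides (C = 5/7, x = 4/7).
Step ratio: r(k) = (4/7) * (k-8) / [(k+3/4) (k+3) (k+1)] - poly over poly, x = (4/7) from leading terms; C = 5/7 at k = 0.


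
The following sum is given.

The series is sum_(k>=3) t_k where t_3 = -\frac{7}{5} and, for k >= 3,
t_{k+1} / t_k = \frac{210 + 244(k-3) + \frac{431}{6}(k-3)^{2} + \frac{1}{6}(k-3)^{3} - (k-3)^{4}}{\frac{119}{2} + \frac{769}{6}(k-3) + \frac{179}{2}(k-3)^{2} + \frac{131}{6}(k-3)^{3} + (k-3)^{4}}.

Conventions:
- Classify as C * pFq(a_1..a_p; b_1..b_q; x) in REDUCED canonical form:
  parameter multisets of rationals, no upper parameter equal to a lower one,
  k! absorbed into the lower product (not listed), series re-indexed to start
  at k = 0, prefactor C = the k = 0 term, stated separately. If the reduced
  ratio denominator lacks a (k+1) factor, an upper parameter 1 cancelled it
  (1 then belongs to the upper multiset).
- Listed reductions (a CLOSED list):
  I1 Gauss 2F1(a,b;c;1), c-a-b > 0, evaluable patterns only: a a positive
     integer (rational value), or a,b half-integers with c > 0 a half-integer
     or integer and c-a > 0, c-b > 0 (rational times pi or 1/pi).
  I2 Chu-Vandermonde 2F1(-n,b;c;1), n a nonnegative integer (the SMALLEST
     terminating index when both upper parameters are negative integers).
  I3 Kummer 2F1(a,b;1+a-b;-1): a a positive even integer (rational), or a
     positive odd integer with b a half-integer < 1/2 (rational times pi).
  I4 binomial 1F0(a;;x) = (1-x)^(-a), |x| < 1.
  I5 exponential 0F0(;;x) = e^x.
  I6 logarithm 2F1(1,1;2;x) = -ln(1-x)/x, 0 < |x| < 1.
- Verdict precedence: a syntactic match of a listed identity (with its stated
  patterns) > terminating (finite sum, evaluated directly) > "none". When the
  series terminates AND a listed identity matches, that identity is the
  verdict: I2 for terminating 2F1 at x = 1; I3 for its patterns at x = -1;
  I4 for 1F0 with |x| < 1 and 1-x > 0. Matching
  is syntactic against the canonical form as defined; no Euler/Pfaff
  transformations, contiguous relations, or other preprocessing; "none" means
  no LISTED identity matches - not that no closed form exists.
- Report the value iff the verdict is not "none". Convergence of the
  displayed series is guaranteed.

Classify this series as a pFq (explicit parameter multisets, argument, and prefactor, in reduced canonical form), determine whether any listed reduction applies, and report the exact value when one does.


This is -\frac{7}{5} * 2F1(-10, 6; 17; -1) in reduced canonical form. Verdict: this is Kummer's theorem (I3) (x = -1; c = 17 equals 1+a-b for upper {-10, 6}: listed pattern). Its exact value is -\frac{196}{5}.

The tell: with t_0 = -\frac{7}{5}, roots of the ratio polynomials (C = -7/5) are the negated parameters.
Consecutive-term ratio: r(k) = -1 * (k-10) (k+6) / [(k+17) (k+1)] - rational in k, leading ratio -1; with t_0 = -\frac{7}{5}, classification follows.


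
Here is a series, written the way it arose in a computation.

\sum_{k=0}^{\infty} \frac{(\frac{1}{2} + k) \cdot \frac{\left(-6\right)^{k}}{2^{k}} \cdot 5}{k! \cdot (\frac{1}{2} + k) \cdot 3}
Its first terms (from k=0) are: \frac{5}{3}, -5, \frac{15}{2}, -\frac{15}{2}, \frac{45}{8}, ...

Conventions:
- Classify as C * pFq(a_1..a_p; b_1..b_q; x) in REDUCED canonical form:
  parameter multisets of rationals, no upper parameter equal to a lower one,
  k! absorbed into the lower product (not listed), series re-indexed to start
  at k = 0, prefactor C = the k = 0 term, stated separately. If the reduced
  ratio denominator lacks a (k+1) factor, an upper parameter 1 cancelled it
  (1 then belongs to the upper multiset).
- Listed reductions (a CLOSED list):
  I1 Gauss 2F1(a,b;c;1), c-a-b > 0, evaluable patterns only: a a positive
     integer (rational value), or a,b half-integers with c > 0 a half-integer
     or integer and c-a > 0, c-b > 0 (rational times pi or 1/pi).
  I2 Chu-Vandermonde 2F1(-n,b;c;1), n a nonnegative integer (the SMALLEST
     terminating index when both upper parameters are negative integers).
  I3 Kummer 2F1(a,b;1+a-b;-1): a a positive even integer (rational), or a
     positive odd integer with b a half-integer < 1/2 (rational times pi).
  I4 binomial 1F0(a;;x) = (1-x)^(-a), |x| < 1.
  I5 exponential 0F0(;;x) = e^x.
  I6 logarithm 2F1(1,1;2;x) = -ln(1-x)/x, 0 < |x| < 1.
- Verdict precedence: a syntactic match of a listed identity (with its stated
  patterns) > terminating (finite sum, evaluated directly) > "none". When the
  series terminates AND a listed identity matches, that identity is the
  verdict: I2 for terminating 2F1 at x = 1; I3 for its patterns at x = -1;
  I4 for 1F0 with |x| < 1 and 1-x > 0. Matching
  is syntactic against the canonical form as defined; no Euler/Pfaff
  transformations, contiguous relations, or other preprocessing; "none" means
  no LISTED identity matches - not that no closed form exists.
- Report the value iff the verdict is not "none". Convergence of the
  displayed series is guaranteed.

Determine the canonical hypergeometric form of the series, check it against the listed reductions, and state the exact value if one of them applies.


Structural cue: with t_0 = \frac{5}{3}, k + 1/2 divides numerator and denominator alike; prefactor 5/3 after cancelling.
Term ratio: r(k) = -3 * 1 / [(k+1)] - rational in k. x = -3; t_0 = \frac{5}{3}; negate the roots.

With C = \frac{5}{3}: the canonical form is 0F0(-; -; -3). Verdict: exponential (I5) matches (the 0F0 exponential series at x = -3). Hence: \frac{5}{3} \cdot e^{-3}.


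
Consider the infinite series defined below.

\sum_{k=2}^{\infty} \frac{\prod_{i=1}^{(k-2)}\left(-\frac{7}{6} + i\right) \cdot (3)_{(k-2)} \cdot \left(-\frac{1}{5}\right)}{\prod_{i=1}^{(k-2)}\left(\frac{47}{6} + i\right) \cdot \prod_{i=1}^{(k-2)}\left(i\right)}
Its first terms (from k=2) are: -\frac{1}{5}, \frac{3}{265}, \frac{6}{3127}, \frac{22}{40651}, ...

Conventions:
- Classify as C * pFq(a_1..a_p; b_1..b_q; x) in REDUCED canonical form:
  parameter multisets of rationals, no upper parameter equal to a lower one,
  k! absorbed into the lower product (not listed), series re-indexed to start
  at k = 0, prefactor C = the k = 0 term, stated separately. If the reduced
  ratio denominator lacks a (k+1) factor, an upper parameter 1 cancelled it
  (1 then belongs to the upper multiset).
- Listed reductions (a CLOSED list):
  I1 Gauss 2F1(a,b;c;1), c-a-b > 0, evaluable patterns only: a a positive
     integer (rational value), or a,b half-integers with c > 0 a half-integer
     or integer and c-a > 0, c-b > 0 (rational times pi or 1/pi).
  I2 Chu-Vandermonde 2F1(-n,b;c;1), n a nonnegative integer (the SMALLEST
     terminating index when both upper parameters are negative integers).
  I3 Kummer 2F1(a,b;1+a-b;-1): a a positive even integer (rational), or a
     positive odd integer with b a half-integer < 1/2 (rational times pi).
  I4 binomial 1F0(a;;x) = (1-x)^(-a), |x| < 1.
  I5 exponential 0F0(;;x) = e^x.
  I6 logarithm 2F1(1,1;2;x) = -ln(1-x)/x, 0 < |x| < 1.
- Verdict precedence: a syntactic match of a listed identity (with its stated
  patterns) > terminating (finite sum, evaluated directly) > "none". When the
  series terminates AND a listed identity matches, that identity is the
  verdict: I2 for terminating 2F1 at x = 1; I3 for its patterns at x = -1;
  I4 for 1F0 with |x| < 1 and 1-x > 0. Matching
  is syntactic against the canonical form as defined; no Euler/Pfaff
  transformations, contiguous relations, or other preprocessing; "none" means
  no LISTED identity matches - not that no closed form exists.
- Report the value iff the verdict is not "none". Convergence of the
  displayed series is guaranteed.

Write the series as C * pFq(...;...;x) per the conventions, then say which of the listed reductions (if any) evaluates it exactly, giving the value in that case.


x = 1 here; the reduced form reads 2F1, upper {-\frac{1}{6}, 3}, lower {\frac{53}{6}}, C = -\frac{1}{5}. Verdict: Gauss's theorem (I1) matches (x = 1: the Gamma ratio telescopes since c-a-b = 6 > 0 and a = 3 in Z>0). Sum: -\frac{1927}{10368}.

Structural cue: t_0 being -\frac{1}{5}, the lower running product (C = -1/5) is a rising factorial.
Adjacent-term ratio: r(k) = 1 * (k-\frac{1}{6}) (k+3) / [(k+\frac{53}{6}) (k+1)] - poly over poly, x = 1 from leading terms; C = -\frac{1}{5} at k = 0.
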